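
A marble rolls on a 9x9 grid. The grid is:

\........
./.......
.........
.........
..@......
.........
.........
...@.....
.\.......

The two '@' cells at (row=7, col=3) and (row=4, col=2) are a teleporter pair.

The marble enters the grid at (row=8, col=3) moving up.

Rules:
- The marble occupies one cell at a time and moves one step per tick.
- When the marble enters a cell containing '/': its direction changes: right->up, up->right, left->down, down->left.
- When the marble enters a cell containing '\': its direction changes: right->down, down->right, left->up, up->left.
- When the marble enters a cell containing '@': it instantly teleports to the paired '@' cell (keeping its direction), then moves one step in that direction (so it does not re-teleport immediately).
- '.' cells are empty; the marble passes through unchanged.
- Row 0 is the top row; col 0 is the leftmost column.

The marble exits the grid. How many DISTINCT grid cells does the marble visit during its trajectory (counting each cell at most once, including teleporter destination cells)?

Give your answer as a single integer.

Step 1: enter (8,3), '.' pass, move up to (7,3)
Step 2: enter (7,3), '@' teleport (7,3)->(4,2), also enter (4,2), move up to (3,2)
Step 3: enter (3,2), '.' pass, move up to (2,2)
Step 4: enter (2,2), '.' pass, move up to (1,2)
Step 5: enter (1,2), '.' pass, move up to (0,2)
Step 6: enter (0,2), '.' pass, move up to (-1,2)
Step 7: at (-1,2) — EXIT via top edge, pos 2
Distinct cells visited: 7 (path length 7)

Answer: 7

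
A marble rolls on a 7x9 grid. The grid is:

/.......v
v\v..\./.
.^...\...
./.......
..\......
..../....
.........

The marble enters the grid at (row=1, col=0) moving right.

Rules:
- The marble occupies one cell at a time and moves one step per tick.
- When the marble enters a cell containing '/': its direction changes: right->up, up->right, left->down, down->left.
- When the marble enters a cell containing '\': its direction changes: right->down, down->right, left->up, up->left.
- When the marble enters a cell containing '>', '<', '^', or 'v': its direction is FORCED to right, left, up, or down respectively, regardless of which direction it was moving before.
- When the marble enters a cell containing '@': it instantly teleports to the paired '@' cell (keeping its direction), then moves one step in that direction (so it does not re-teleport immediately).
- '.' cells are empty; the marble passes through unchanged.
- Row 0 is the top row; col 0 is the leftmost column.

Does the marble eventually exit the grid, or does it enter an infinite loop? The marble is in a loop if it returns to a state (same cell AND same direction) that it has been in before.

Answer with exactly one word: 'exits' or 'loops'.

Answer: exits

Derivation:
Step 1: enter (1,0), 'v' forces right->down, move down to (2,0)
Step 2: enter (2,0), '.' pass, move down to (3,0)
Step 3: enter (3,0), '.' pass, move down to (4,0)
Step 4: enter (4,0), '.' pass, move down to (5,0)
Step 5: enter (5,0), '.' pass, move down to (6,0)
Step 6: enter (6,0), '.' pass, move down to (7,0)
Step 7: at (7,0) — EXIT via bottom edge, pos 0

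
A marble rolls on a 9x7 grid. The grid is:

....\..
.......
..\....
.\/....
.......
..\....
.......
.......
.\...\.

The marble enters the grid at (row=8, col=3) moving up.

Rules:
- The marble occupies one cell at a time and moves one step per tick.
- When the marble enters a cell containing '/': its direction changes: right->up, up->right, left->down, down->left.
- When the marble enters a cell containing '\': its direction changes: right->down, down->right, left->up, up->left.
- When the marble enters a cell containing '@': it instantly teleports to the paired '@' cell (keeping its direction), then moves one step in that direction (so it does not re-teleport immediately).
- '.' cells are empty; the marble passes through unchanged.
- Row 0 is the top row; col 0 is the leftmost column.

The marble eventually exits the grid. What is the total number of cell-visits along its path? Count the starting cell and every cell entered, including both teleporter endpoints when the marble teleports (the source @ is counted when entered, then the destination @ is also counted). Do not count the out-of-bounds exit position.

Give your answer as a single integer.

Answer: 9

Derivation:
Step 1: enter (8,3), '.' pass, move up to (7,3)
Step 2: enter (7,3), '.' pass, move up to (6,3)
Step 3: enter (6,3), '.' pass, move up to (5,3)
Step 4: enter (5,3), '.' pass, move up to (4,3)
Step 5: enter (4,3), '.' pass, move up to (3,3)
Step 6: enter (3,3), '.' pass, move up to (2,3)
Step 7: enter (2,3), '.' pass, move up to (1,3)
Step 8: enter (1,3), '.' pass, move up to (0,3)
Step 9: enter (0,3), '.' pass, move up to (-1,3)
Step 10: at (-1,3) — EXIT via top edge, pos 3
Path length (cell visits): 9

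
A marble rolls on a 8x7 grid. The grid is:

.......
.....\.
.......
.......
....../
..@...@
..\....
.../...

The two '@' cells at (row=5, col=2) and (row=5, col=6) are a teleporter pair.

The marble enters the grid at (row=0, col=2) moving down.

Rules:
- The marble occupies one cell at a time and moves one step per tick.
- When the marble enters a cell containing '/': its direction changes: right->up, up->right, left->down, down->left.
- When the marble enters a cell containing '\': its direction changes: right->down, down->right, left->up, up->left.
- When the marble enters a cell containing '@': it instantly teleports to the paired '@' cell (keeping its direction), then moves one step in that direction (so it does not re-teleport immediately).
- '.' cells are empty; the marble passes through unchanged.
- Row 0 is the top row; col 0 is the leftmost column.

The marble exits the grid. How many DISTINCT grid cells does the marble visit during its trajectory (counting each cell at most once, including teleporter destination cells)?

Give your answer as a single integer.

Step 1: enter (0,2), '.' pass, move down to (1,2)
Step 2: enter (1,2), '.' pass, move down to (2,2)
Step 3: enter (2,2), '.' pass, move down to (3,2)
Step 4: enter (3,2), '.' pass, move down to (4,2)
Step 5: enter (4,2), '.' pass, move down to (5,2)
Step 6: enter (5,2), '@' teleport (5,2)->(5,6), also enter (5,6), move down to (6,6)
Step 7: enter (6,6), '.' pass, move down to (7,6)
Step 8: enter (7,6), '.' pass, move down to (8,6)
Step 9: at (8,6) — EXIT via bottom edge, pos 6
Distinct cells visited: 9 (path length 9)

Answer: 9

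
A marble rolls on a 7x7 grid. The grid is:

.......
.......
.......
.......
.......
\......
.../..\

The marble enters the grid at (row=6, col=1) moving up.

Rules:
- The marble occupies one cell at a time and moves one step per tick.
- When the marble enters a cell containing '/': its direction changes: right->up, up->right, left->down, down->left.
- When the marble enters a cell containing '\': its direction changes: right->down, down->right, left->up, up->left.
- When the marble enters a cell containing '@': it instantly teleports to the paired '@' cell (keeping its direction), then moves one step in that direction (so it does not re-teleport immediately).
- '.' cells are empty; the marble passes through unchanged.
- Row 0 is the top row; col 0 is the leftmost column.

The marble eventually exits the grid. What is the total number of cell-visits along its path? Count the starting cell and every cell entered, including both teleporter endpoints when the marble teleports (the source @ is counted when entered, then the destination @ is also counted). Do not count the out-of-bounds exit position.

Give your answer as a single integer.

Step 1: enter (6,1), '.' pass, move up to (5,1)
Step 2: enter (5,1), '.' pass, move up to (4,1)
Step 3: enter (4,1), '.' pass, move up to (3,1)
Step 4: enter (3,1), '.' pass, move up to (2,1)
Step 5: enter (2,1), '.' pass, move up to (1,1)
Step 6: enter (1,1), '.' pass, move up to (0,1)
Step 7: enter (0,1), '.' pass, move up to (-1,1)
Step 8: at (-1,1) — EXIT via top edge, pos 1
Path length (cell visits): 7

Answer: 7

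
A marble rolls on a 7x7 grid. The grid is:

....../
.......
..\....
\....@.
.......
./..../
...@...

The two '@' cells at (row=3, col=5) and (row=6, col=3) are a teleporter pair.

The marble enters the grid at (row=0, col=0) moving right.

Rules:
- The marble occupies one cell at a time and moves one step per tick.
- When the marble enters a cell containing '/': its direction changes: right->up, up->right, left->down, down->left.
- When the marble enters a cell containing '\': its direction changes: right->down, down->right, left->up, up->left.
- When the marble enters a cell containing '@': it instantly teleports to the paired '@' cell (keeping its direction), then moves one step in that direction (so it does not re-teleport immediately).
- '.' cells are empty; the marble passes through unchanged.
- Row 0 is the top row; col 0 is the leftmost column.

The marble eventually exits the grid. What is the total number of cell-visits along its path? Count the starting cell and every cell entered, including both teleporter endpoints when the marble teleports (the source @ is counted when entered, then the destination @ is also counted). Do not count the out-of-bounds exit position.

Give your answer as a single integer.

Step 1: enter (0,0), '.' pass, move right to (0,1)
Step 2: enter (0,1), '.' pass, move right to (0,2)
Step 3: enter (0,2), '.' pass, move right to (0,3)
Step 4: enter (0,3), '.' pass, move right to (0,4)
Step 5: enter (0,4), '.' pass, move right to (0,5)
Step 6: enter (0,5), '.' pass, move right to (0,6)
Step 7: enter (0,6), '/' deflects right->up, move up to (-1,6)
Step 8: at (-1,6) — EXIT via top edge, pos 6
Path length (cell visits): 7

Answer: 7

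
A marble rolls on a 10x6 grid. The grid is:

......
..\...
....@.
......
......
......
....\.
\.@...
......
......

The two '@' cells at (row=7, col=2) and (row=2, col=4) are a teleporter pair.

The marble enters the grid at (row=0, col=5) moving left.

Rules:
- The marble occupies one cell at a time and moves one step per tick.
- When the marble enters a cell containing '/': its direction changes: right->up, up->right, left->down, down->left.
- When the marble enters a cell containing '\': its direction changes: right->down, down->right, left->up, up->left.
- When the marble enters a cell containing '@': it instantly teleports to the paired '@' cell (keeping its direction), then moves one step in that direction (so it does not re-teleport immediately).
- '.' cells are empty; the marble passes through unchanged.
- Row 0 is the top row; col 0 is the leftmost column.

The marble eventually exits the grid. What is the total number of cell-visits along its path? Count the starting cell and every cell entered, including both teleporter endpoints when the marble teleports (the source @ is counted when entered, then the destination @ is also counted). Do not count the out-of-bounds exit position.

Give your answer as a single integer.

Step 1: enter (0,5), '.' pass, move left to (0,4)
Step 2: enter (0,4), '.' pass, move left to (0,3)
Step 3: enter (0,3), '.' pass, move left to (0,2)
Step 4: enter (0,2), '.' pass, move left to (0,1)
Step 5: enter (0,1), '.' pass, move left to (0,0)
Step 6: enter (0,0), '.' pass, move left to (0,-1)
Step 7: at (0,-1) — EXIT via left edge, pos 0
Path length (cell visits): 6

Answer: 6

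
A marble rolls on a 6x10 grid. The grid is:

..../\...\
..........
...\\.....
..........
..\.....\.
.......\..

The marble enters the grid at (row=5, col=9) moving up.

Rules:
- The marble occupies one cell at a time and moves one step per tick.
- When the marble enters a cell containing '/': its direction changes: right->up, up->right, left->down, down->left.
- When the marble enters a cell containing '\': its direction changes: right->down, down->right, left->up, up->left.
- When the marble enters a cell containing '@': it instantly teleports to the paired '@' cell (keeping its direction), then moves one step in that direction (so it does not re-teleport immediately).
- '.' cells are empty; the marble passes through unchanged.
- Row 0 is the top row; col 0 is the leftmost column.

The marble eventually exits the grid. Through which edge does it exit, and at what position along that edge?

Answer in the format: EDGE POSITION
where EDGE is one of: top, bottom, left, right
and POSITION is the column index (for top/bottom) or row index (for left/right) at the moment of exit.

Step 1: enter (5,9), '.' pass, move up to (4,9)
Step 2: enter (4,9), '.' pass, move up to (3,9)
Step 3: enter (3,9), '.' pass, move up to (2,9)
Step 4: enter (2,9), '.' pass, move up to (1,9)
Step 5: enter (1,9), '.' pass, move up to (0,9)
Step 6: enter (0,9), '\' deflects up->left, move left to (0,8)
Step 7: enter (0,8), '.' pass, move left to (0,7)
Step 8: enter (0,7), '.' pass, move left to (0,6)
Step 9: enter (0,6), '.' pass, move left to (0,5)
Step 10: enter (0,5), '\' deflects left->up, move up to (-1,5)
Step 11: at (-1,5) — EXIT via top edge, pos 5

Answer: top 5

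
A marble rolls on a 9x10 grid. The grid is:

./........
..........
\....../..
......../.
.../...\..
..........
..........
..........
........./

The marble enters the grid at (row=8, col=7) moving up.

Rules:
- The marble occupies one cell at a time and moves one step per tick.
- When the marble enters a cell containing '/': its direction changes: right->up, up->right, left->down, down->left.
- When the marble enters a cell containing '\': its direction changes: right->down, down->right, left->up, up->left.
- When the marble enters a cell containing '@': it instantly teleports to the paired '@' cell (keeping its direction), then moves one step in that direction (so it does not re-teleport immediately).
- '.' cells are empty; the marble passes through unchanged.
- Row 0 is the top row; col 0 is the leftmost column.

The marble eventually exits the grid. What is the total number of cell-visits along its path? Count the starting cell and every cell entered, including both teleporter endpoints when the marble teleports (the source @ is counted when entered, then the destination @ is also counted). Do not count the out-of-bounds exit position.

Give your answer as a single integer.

Step 1: enter (8,7), '.' pass, move up to (7,7)
Step 2: enter (7,7), '.' pass, move up to (6,7)
Step 3: enter (6,7), '.' pass, move up to (5,7)
Step 4: enter (5,7), '.' pass, move up to (4,7)
Step 5: enter (4,7), '\' deflects up->left, move left to (4,6)
Step 6: enter (4,6), '.' pass, move left to (4,5)
Step 7: enter (4,5), '.' pass, move left to (4,4)
Step 8: enter (4,4), '.' pass, move left to (4,3)
Step 9: enter (4,3), '/' deflects left->down, move down to (5,3)
Step 10: enter (5,3), '.' pass, move down to (6,3)
Step 11: enter (6,3), '.' pass, move down to (7,3)
Step 12: enter (7,3), '.' pass, move down to (8,3)
Step 13: enter (8,3), '.' pass, move down to (9,3)
Step 14: at (9,3) — EXIT via bottom edge, pos 3
Path length (cell visits): 13

Answer: 13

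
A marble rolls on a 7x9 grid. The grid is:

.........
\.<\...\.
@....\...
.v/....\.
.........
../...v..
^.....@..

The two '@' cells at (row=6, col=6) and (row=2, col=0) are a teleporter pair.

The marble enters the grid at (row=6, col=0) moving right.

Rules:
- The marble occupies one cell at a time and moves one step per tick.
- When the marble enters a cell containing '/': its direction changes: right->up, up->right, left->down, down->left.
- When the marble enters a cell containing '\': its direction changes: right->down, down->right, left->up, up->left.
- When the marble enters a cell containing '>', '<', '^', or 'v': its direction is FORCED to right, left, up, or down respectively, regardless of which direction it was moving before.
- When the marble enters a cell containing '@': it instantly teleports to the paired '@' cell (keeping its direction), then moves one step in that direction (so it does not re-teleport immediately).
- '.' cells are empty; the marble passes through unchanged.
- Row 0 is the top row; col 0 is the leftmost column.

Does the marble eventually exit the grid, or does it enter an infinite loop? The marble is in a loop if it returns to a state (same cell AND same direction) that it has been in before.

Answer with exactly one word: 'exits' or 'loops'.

Answer: loops

Derivation:
Step 1: enter (6,0), '^' forces right->up, move up to (5,0)
Step 2: enter (5,0), '.' pass, move up to (4,0)
Step 3: enter (4,0), '.' pass, move up to (3,0)
Step 4: enter (3,0), '.' pass, move up to (2,0)
Step 5: enter (2,0), '@' teleport (2,0)->(6,6), also enter (6,6), move up to (5,6)
Step 6: enter (5,6), 'v' forces up->down, move down to (6,6)
Step 7: enter (6,6), '@' teleport (6,6)->(2,0), also enter (2,0), move down to (3,0)
Step 8: enter (3,0), '.' pass, move down to (4,0)
Step 9: enter (4,0), '.' pass, move down to (5,0)
Step 10: enter (5,0), '.' pass, move down to (6,0)
Step 11: enter (6,0), '^' forces down->up, move up to (5,0)
Step 12: at (5,0) dir=up — LOOP DETECTED (seen before)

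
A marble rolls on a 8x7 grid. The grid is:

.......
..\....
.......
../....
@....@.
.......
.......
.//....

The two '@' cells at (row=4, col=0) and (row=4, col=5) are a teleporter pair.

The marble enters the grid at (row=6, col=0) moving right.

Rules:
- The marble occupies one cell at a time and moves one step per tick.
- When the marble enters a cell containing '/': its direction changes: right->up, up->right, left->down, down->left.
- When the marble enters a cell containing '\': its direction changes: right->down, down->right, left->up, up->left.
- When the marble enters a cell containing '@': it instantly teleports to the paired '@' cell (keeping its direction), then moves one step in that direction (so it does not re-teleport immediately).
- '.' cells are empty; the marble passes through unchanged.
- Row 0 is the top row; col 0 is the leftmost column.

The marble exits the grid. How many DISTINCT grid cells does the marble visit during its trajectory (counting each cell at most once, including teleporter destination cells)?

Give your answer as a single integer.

Step 1: enter (6,0), '.' pass, move right to (6,1)
Step 2: enter (6,1), '.' pass, move right to (6,2)
Step 3: enter (6,2), '.' pass, move right to (6,3)
Step 4: enter (6,3), '.' pass, move right to (6,4)
Step 5: enter (6,4), '.' pass, move right to (6,5)
Step 6: enter (6,5), '.' pass, move right to (6,6)
Step 7: enter (6,6), '.' pass, move right to (6,7)
Step 8: at (6,7) — EXIT via right edge, pos 6
Distinct cells visited: 7 (path length 7)

Answer: 7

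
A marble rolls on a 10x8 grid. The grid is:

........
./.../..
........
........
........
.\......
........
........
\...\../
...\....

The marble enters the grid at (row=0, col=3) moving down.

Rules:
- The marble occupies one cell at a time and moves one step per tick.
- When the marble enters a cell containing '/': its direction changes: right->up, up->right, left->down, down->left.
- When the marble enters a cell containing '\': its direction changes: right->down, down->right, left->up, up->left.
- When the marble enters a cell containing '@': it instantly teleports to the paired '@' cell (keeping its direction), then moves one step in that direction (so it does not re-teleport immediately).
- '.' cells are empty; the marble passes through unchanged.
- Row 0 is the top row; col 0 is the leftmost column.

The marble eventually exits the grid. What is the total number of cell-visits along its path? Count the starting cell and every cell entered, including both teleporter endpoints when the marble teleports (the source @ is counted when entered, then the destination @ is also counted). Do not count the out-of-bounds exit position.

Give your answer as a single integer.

Answer: 14

Derivation:
Step 1: enter (0,3), '.' pass, move down to (1,3)
Step 2: enter (1,3), '.' pass, move down to (2,3)
Step 3: enter (2,3), '.' pass, move down to (3,3)
Step 4: enter (3,3), '.' pass, move down to (4,3)
Step 5: enter (4,3), '.' pass, move down to (5,3)
Step 6: enter (5,3), '.' pass, move down to (6,3)
Step 7: enter (6,3), '.' pass, move down to (7,3)
Step 8: enter (7,3), '.' pass, move down to (8,3)
Step 9: enter (8,3), '.' pass, move down to (9,3)
Step 10: enter (9,3), '\' deflects down->right, move right to (9,4)
Step 11: enter (9,4), '.' pass, move right to (9,5)
Step 12: enter (9,5), '.' pass, move right to (9,6)
Step 13: enter (9,6), '.' pass, move right to (9,7)
Step 14: enter (9,7), '.' pass, move right to (9,8)
Step 15: at (9,8) — EXIT via right edge, pos 9
Path length (cell visits): 14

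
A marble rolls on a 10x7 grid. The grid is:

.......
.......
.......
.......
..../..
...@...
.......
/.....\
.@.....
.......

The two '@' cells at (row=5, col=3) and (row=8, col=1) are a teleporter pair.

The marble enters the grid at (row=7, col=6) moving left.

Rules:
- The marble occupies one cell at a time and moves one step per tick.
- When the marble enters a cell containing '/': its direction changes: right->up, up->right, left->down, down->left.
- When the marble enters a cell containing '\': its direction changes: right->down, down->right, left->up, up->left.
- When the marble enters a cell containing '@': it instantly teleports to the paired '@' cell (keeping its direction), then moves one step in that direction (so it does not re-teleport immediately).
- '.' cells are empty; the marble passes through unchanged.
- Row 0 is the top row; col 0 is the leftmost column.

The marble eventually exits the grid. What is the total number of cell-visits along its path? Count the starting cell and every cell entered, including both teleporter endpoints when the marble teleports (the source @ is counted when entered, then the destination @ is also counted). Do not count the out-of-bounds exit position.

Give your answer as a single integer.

Step 1: enter (7,6), '\' deflects left->up, move up to (6,6)
Step 2: enter (6,6), '.' pass, move up to (5,6)
Step 3: enter (5,6), '.' pass, move up to (4,6)
Step 4: enter (4,6), '.' pass, move up to (3,6)
Step 5: enter (3,6), '.' pass, move up to (2,6)
Step 6: enter (2,6), '.' pass, move up to (1,6)
Step 7: enter (1,6), '.' pass, move up to (0,6)
Step 8: enter (0,6), '.' pass, move up to (-1,6)
Step 9: at (-1,6) — EXIT via top edge, pos 6
Path length (cell visits): 8

Answer: 8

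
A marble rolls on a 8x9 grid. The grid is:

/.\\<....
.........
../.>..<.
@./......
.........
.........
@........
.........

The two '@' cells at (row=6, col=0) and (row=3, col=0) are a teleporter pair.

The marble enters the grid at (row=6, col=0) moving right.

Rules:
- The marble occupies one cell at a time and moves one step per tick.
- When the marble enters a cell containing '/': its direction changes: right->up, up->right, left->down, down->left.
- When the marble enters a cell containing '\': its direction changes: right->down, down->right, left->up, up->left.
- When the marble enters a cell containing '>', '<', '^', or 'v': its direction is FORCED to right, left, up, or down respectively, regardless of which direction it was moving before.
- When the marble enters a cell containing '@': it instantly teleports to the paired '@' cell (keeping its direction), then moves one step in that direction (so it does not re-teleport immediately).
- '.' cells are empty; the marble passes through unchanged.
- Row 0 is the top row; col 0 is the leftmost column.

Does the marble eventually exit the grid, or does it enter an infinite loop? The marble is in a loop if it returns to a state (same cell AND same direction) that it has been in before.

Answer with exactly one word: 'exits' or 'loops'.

Answer: loops

Derivation:
Step 1: enter (6,0), '@' teleport (6,0)->(3,0), also enter (3,0), move right to (3,1)
Step 2: enter (3,1), '.' pass, move right to (3,2)
Step 3: enter (3,2), '/' deflects right->up, move up to (2,2)
Step 4: enter (2,2), '/' deflects up->right, move right to (2,3)
Step 5: enter (2,3), '.' pass, move right to (2,4)
Step 6: enter (2,4), '>' forces right->right, move right to (2,5)
Step 7: enter (2,5), '.' pass, move right to (2,6)
Step 8: enter (2,6), '.' pass, move right to (2,7)
Step 9: enter (2,7), '<' forces right->left, move left to (2,6)
Step 10: enter (2,6), '.' pass, move left to (2,5)
Step 11: enter (2,5), '.' pass, move left to (2,4)
Step 12: enter (2,4), '>' forces left->right, move right to (2,5)
Step 13: at (2,5) dir=right — LOOP DETECTED (seen before)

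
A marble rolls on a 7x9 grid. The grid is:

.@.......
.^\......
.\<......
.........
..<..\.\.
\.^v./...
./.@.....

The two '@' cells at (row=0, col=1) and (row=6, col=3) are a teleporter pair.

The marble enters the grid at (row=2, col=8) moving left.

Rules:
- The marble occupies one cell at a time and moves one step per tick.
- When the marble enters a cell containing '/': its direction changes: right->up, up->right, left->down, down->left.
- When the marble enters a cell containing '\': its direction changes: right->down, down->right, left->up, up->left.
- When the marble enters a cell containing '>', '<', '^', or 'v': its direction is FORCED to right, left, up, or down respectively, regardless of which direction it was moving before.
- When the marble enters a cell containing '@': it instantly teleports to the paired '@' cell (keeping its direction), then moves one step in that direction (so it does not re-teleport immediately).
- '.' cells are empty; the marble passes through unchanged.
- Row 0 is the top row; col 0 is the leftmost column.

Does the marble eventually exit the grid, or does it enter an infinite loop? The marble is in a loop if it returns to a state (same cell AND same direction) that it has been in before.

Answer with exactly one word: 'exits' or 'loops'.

Step 1: enter (2,8), '.' pass, move left to (2,7)
Step 2: enter (2,7), '.' pass, move left to (2,6)
Step 3: enter (2,6), '.' pass, move left to (2,5)
Step 4: enter (2,5), '.' pass, move left to (2,4)
Step 5: enter (2,4), '.' pass, move left to (2,3)
Step 6: enter (2,3), '.' pass, move left to (2,2)
Step 7: enter (2,2), '<' forces left->left, move left to (2,1)
Step 8: enter (2,1), '\' deflects left->up, move up to (1,1)
Step 9: enter (1,1), '^' forces up->up, move up to (0,1)
Step 10: enter (0,1), '@' teleport (0,1)->(6,3), also enter (6,3), move up to (5,3)
Step 11: enter (5,3), 'v' forces up->down, move down to (6,3)
Step 12: enter (6,3), '@' teleport (6,3)->(0,1), also enter (0,1), move down to (1,1)
Step 13: enter (1,1), '^' forces down->up, move up to (0,1)
Step 14: at (0,1) dir=up — LOOP DETECTED (seen before)

Answer: loops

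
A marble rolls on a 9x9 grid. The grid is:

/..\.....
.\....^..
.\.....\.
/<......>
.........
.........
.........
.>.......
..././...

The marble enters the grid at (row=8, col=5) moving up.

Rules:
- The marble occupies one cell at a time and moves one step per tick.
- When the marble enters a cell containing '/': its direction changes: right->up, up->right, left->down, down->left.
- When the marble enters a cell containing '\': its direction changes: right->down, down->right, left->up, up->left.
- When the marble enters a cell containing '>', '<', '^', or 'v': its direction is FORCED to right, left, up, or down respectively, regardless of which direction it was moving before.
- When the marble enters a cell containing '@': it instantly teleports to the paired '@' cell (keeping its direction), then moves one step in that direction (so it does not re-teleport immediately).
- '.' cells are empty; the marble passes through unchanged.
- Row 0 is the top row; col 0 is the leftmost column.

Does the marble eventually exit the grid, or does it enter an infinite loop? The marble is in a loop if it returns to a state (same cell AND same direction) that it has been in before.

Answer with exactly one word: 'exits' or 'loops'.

Step 1: enter (8,5), '/' deflects up->right, move right to (8,6)
Step 2: enter (8,6), '.' pass, move right to (8,7)
Step 3: enter (8,7), '.' pass, move right to (8,8)
Step 4: enter (8,8), '.' pass, move right to (8,9)
Step 5: at (8,9) — EXIT via right edge, pos 8

Answer: exits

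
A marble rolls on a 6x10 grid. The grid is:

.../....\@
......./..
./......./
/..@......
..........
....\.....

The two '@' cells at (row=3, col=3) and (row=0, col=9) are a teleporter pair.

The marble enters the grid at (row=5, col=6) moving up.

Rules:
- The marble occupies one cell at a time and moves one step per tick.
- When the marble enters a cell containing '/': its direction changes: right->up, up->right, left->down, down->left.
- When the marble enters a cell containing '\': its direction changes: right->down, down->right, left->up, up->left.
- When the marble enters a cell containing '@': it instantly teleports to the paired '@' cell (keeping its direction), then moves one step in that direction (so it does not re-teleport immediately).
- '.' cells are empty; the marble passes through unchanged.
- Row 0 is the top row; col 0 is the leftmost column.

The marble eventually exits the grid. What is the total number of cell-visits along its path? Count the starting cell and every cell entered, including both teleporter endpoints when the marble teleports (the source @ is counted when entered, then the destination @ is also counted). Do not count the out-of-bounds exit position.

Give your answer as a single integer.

Step 1: enter (5,6), '.' pass, move up to (4,6)
Step 2: enter (4,6), '.' pass, move up to (3,6)
Step 3: enter (3,6), '.' pass, move up to (2,6)
Step 4: enter (2,6), '.' pass, move up to (1,6)
Step 5: enter (1,6), '.' pass, move up to (0,6)
Step 6: enter (0,6), '.' pass, move up to (-1,6)
Step 7: at (-1,6) — EXIT via top edge, pos 6
Path length (cell visits): 6

Answer: 6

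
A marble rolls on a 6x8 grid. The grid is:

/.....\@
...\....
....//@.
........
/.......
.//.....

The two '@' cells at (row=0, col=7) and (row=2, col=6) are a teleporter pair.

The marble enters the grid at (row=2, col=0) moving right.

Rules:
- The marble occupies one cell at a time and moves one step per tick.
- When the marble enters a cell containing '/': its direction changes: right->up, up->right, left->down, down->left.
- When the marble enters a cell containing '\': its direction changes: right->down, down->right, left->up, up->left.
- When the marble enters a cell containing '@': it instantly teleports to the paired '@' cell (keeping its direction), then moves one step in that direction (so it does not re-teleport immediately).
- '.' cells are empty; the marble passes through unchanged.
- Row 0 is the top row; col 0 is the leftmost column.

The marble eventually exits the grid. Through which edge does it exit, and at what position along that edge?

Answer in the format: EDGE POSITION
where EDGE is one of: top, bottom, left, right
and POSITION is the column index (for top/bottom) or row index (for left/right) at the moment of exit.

Answer: top 4

Derivation:
Step 1: enter (2,0), '.' pass, move right to (2,1)
Step 2: enter (2,1), '.' pass, move right to (2,2)
Step 3: enter (2,2), '.' pass, move right to (2,3)
Step 4: enter (2,3), '.' pass, move right to (2,4)
Step 5: enter (2,4), '/' deflects right->up, move up to (1,4)
Step 6: enter (1,4), '.' pass, move up to (0,4)
Step 7: enter (0,4), '.' pass, move up to (-1,4)
Step 8: at (-1,4) — EXIT via top edge, pos 4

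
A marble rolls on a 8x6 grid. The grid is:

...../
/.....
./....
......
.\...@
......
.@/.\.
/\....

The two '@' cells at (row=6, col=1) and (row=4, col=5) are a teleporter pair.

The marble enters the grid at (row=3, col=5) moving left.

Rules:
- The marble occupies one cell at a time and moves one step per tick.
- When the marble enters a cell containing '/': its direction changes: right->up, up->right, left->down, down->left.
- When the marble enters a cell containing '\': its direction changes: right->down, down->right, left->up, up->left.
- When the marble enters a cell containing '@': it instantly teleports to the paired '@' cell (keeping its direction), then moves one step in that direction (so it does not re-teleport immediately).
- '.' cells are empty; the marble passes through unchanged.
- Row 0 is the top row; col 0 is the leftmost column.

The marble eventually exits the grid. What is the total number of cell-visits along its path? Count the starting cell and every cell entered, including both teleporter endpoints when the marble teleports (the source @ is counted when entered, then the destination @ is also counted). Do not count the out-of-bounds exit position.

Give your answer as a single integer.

Step 1: enter (3,5), '.' pass, move left to (3,4)
Step 2: enter (3,4), '.' pass, move left to (3,3)
Step 3: enter (3,3), '.' pass, move left to (3,2)
Step 4: enter (3,2), '.' pass, move left to (3,1)
Step 5: enter (3,1), '.' pass, move left to (3,0)
Step 6: enter (3,0), '.' pass, move left to (3,-1)
Step 7: at (3,-1) — EXIT via left edge, pos 3
Path length (cell visits): 6

Answer: 6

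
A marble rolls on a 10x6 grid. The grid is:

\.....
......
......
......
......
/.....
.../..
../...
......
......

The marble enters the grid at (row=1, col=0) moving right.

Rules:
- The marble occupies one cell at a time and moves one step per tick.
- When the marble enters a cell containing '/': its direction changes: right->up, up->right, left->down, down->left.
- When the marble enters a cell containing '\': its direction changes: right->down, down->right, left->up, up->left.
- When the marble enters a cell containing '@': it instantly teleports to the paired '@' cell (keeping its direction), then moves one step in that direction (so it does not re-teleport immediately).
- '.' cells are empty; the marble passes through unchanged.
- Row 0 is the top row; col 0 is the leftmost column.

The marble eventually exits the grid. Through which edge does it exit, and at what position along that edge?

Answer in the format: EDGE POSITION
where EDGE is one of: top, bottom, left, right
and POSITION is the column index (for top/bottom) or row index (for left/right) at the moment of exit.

Step 1: enter (1,0), '.' pass, move right to (1,1)
Step 2: enter (1,1), '.' pass, move right to (1,2)
Step 3: enter (1,2), '.' pass, move right to (1,3)
Step 4: enter (1,3), '.' pass, move right to (1,4)
Step 5: enter (1,4), '.' pass, move right to (1,5)
Step 6: enter (1,5), '.' pass, move right to (1,6)
Step 7: at (1,6) — EXIT via right edge, pos 1

Answer: right 1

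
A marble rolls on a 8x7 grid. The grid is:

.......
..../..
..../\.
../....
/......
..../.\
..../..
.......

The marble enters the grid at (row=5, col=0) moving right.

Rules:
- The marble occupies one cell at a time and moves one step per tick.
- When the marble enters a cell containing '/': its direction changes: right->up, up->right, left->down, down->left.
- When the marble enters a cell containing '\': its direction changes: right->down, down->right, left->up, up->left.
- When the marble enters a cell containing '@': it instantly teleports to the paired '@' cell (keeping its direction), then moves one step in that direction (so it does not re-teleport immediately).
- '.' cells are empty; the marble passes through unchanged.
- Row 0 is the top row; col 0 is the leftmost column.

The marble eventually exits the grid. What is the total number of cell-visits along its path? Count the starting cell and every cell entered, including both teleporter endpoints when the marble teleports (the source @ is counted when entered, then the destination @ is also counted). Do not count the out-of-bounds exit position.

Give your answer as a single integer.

Step 1: enter (5,0), '.' pass, move right to (5,1)
Step 2: enter (5,1), '.' pass, move right to (5,2)
Step 3: enter (5,2), '.' pass, move right to (5,3)
Step 4: enter (5,3), '.' pass, move right to (5,4)
Step 5: enter (5,4), '/' deflects right->up, move up to (4,4)
Step 6: enter (4,4), '.' pass, move up to (3,4)
Step 7: enter (3,4), '.' pass, move up to (2,4)
Step 8: enter (2,4), '/' deflects up->right, move right to (2,5)
Step 9: enter (2,5), '\' deflects right->down, move down to (3,5)
Step 10: enter (3,5), '.' pass, move down to (4,5)
Step 11: enter (4,5), '.' pass, move down to (5,5)
Step 12: enter (5,5), '.' pass, move down to (6,5)
Step 13: enter (6,5), '.' pass, move down to (7,5)
Step 14: enter (7,5), '.' pass, move down to (8,5)
Step 15: at (8,5) — EXIT via bottom edge, pos 5
Path length (cell visits): 14

Answer: 14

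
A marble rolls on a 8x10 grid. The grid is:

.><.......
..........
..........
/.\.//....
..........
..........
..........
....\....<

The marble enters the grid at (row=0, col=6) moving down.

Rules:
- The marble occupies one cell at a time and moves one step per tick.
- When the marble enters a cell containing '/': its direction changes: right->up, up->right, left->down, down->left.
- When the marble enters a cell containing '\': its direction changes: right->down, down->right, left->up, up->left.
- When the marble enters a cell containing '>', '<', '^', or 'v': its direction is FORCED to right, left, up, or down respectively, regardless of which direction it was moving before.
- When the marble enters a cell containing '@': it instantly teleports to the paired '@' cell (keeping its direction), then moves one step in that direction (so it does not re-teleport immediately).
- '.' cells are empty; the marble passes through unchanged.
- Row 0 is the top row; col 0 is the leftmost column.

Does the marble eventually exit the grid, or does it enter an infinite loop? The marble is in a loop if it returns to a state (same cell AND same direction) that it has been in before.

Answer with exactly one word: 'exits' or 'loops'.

Answer: exits

Derivation:
Step 1: enter (0,6), '.' pass, move down to (1,6)
Step 2: enter (1,6), '.' pass, move down to (2,6)
Step 3: enter (2,6), '.' pass, move down to (3,6)
Step 4: enter (3,6), '.' pass, move down to (4,6)
Step 5: enter (4,6), '.' pass, move down to (5,6)
Step 6: enter (5,6), '.' pass, move down to (6,6)
Step 7: enter (6,6), '.' pass, move down to (7,6)
Step 8: enter (7,6), '.' pass, move down to (8,6)
Step 9: at (8,6) — EXIT via bottom edge, pos 6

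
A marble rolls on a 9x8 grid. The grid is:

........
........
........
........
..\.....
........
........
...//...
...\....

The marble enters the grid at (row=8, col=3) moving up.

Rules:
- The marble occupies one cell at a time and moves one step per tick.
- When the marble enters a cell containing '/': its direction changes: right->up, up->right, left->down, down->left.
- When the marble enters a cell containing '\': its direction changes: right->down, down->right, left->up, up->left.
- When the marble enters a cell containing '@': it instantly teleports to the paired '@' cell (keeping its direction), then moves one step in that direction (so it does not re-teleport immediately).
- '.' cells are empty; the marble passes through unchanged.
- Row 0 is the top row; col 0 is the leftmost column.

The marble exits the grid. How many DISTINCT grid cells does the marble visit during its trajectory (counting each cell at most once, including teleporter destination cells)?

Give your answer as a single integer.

Answer: 4

Derivation:
Step 1: enter (8,3), '\' deflects up->left, move left to (8,2)
Step 2: enter (8,2), '.' pass, move left to (8,1)
Step 3: enter (8,1), '.' pass, move left to (8,0)
Step 4: enter (8,0), '.' pass, move left to (8,-1)
Step 5: at (8,-1) — EXIT via left edge, pos 8
Distinct cells visited: 4 (path length 4)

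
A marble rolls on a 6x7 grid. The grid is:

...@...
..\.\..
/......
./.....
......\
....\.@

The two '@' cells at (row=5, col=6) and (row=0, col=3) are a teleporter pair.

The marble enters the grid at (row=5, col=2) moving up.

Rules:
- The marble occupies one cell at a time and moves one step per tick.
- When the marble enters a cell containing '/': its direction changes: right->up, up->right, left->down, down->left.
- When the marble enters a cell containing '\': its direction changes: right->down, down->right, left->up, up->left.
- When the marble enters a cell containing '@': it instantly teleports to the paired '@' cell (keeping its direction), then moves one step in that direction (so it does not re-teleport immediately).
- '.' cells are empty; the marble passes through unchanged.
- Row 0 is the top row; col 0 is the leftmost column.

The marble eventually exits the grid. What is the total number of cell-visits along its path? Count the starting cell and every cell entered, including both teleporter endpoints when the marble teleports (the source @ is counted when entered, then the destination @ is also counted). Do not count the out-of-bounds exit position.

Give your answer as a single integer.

Answer: 7

Derivation:
Step 1: enter (5,2), '.' pass, move up to (4,2)
Step 2: enter (4,2), '.' pass, move up to (3,2)
Step 3: enter (3,2), '.' pass, move up to (2,2)
Step 4: enter (2,2), '.' pass, move up to (1,2)
Step 5: enter (1,2), '\' deflects up->left, move left to (1,1)
Step 6: enter (1,1), '.' pass, move left to (1,0)
Step 7: enter (1,0), '.' pass, move left to (1,-1)
Step 8: at (1,-1) — EXIT via left edge, pos 1
Path length (cell visits): 7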